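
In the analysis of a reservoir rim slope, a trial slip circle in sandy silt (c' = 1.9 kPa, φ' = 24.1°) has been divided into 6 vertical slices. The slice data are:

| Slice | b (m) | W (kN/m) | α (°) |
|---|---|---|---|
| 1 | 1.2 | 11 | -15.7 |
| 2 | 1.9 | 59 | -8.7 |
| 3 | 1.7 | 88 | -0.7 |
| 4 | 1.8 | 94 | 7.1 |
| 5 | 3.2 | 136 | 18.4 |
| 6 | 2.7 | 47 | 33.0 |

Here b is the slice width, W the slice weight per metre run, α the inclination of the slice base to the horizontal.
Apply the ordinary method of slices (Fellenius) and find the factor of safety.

Ordinary method of slices: FS = Σ[c'·Δl_i + (W_i cosα_i)·tanφ'] / Σ W_i sinα_i, with Δl_i = b_i / cosα_i.
Slice 1: Δl = 1.2/cos(-15.7°) = 1.247 m; N'_1 = 11·cos(-15.7°) = 10.6; c'Δl = 2.37; W sinα = -3.0
Slice 2: Δl = 1.9/cos(-8.7°) = 1.922 m; N'_2 = 59·cos(-8.7°) = 58.3; c'Δl = 3.65; W sinα = -8.9
Slice 3: Δl = 1.7/cos(-0.7°) = 1.700 m; N'_3 = 88·cos(-0.7°) = 88.0; c'Δl = 3.23; W sinα = -1.1
Slice 4: Δl = 1.8/cos7.1° = 1.814 m; N'_4 = 94·cos7.1° = 93.3; c'Δl = 3.45; W sinα = 11.6
Slice 5: Δl = 3.2/cos18.4° = 3.372 m; N'_5 = 136·cos18.4° = 129.0; c'Δl = 6.41; W sinα = 42.9
Slice 6: Δl = 2.7/cos33.0° = 3.219 m; N'_6 = 47·cos33.0° = 39.4; c'Δl = 6.12; W sinα = 25.6
Σc'Δl = 25.2 kN/m; ΣN' = 418.6 kN/m; ΣW sinα = 67.2 kN/m
Resisting = 25.2 + 418.6·tan24.1° = 25.2 + 187.3 = 212.5 kN/m
FS = 212.5 / 67.2 = 3.164

FS = 3.16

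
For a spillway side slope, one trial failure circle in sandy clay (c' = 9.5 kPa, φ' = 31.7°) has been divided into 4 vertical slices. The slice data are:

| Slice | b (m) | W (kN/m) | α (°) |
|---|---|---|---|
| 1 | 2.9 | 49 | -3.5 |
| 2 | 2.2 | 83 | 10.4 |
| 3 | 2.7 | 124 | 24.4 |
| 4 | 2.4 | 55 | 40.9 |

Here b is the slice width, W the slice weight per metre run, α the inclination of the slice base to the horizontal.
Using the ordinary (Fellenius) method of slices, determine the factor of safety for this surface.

FS = 2.85

Ordinary method of slices: FS = Σ[c'·Δl_i + (W_i cosα_i)·tanφ'] / Σ W_i sinα_i, with Δl_i = b_i / cosα_i.
Slice 1: Δl = 2.9/cos(-3.5°) = 2.905 m; N'_1 = 49·cos(-3.5°) = 48.9; c'Δl = 27.60; W sinα = -3.0
Slice 2: Δl = 2.2/cos10.4° = 2.237 m; N'_2 = 83·cos10.4° = 81.6; c'Δl = 21.25; W sinα = 15.0
Slice 3: Δl = 2.7/cos24.4° = 2.965 m; N'_3 = 124·cos24.4° = 112.9; c'Δl = 28.17; W sinα = 51.2
Slice 4: Δl = 2.4/cos40.9° = 3.175 m; N'_4 = 55·cos40.9° = 41.6; c'Δl = 30.16; W sinα = 36.0
Σc'Δl = 107.2 kN/m; ΣN' = 285.0 kN/m; ΣW sinα = 99.2 kN/m
Resisting = 107.2 + 285.0·tan31.7° = 107.2 + 176.0 = 283.2 kN/m
FS = 283.2 / 99.2 = 2.854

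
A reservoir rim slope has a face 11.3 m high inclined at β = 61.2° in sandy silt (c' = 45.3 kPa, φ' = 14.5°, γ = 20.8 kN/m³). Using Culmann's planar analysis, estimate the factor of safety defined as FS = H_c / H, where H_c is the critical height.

FS = 2.08

H_c = (4c'/γ) · sinβ cosφ' / [1 − cos(β − φ')]
    = (4·45.3/20.8) · sin61.2°·cos14.5° / [1 − cos46.7°]
    = 8.712 · 0.8484 / 0.3142 = 23.52 m
FS = H_c / H = 23.52 / 11.3 = 2.082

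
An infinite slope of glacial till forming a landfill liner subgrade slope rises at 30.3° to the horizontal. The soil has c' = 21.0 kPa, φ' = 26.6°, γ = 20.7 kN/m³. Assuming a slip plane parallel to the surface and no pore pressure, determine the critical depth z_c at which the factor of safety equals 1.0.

z_c = 16.28 m

Setting FS = 1.00 in FS = [c' + γz cos²β tanφ'] / [γz sinβ cosβ] and solving for z:
z = c' / [γ cosβ (FS·sinβ − cosβ·tanφ')]
  = 21.0 / [20.7·cos30.3°·(1.00·sin30.3° − cos30.3°·tan26.6°)]
  = 21.0 / [20.7·0.8634·(1.00·0.5045 − 0.8634·0.5008)]
  = 21.0 / 1.2899 = 16.281 m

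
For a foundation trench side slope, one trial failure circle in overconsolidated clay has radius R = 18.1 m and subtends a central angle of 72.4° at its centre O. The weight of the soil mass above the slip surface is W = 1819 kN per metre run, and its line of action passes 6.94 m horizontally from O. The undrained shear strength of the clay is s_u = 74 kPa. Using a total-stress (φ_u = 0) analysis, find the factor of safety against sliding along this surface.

FS = 2.43

Taking moments about the centre O, the resisting moment is provided by the undrained shear strength acting along the arc:
Arc length L_a = R·θ = 18.1·(72.4°·π/180) = 18.1·1.2636 = 22.87 m
M_R = s_u·L_a·R = 74·22.87·18.1 = 30634.1 kN·m/m
M_D = W·d = 1819·6.94 = 12623.9 kN·m/m
FS = M_R / M_D = 30634.1 / 12623.9 = 2.427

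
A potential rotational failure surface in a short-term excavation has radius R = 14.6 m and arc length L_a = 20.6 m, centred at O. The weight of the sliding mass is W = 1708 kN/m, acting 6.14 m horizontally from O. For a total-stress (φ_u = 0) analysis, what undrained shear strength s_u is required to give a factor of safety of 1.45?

FS = s_u·L_a·R / (W·d), so s_u = FS·W·d / (L_a·R).
s_u = 1.45·1708·6.14 / (20.60·14.6) = 15206.3 / 300.76 = 50.56 kPa

s_u = 50.6 kPa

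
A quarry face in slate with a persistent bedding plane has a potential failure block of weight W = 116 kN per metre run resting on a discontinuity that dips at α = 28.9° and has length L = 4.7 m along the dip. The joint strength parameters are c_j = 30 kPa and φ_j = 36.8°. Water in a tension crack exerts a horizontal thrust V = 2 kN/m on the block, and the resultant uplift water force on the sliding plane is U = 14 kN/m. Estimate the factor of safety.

Resolving the block weight along and normal to the plane and applying the Mohr–Coulomb strength on the joint:
N' = W cosα − U − V sinα = 116·cos28.9° − 14 − 2·sin28.9° = 86.6 kN/m
Driving force T = W sinα + V cosα = 116·sin28.9° + 2·cos28.9° = 57.8 kN/m
Resisting force R = c_j·L + N'·tanφ_j = 30·4.7 + 86.6·tan36.8° = 141.0 + 64.8 = 205.8 kN/m
FS = R / T = 205.8 / 57.8 = 3.559

FS = 3.56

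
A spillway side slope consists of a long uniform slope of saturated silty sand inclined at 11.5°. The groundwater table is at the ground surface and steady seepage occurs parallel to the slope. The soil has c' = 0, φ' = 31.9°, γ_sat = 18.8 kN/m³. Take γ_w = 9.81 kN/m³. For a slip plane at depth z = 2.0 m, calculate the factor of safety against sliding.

FS = 1.46

With seepage parallel to the slope and the water table at the surface, the effective normal stress on the slip plane uses the buoyant unit weight γ' = γ_sat − γ_w while the driving shear stress uses γ_sat:
FS = [c' + γ' z cos²β tanφ'] / [γ_sat z sinβ cosβ]
(For c' = 0 this reduces to FS = (γ'/γ_sat)·tanφ'/tanβ.)
γ' = 18.8 − 9.81 = 8.99 kN/m³
Numerator = 0.0 + 8.99·2.0·cos²11.5°·tan31.9° = 0.0 + 8.99·2.0·0.9603·0.6224 = 10.747 kPa
Denominator = 18.8·2.0·sin11.5°·cos11.5° = 18.8·2.0·0.1994·0.9799 = 7.346 kPa
FS = 10.747 / 7.346 = 1.463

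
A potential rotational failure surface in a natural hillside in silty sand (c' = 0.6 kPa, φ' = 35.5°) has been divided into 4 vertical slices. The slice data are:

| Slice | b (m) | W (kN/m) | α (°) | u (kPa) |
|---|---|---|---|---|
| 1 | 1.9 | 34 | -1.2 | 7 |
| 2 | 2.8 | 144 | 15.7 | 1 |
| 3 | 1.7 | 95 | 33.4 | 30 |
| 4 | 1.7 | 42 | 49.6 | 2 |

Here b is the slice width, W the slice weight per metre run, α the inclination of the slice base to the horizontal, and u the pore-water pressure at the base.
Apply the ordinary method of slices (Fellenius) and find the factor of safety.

FS = 1.19

Ordinary method of slices: FS = Σ[c'·Δl_i + (W_i cosα_i − u_i·Δl_i)·tanφ'] / Σ W_i sinα_i, with Δl_i = b_i / cosα_i.
Slice 1: Δl = 1.9/cos(-1.2°) = 1.900 m; N'_1 = 34·cos(-1.2°) − 7·1.900 = 20.7; c'Δl = 1.14; W sinα = -0.7
Slice 2: Δl = 2.8/cos15.7° = 2.909 m; N'_2 = 144·cos15.7° − 1·2.909 = 135.7; c'Δl = 1.75; W sinα = 39.0
Slice 3: Δl = 1.7/cos33.4° = 2.036 m; N'_3 = 95·cos33.4° − 30·2.036 = 18.2; c'Δl = 1.22; W sinα = 52.3
Slice 4: Δl = 1.7/cos49.6° = 2.623 m; N'_4 = 42·cos49.6° − 2·2.623 = 22.0; c'Δl = 1.57; W sinα = 32.0
Σc'Δl = 5.7 kN/m; ΣN' = 196.6 kN/m; ΣW sinα = 122.5 kN/m
Resisting = 5.7 + 196.6·tan35.5° = 5.7 + 140.2 = 145.9 kN/m
FS = 145.9 / 122.5 = 1.191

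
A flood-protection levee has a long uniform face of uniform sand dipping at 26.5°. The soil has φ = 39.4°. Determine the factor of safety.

For a dry cohesionless infinite slope the factor of safety is FS = tanφ / tanβ.
FS = tan39.4° / tan26.5° = 0.8214 / 0.4986 = 1.647

FS = 1.65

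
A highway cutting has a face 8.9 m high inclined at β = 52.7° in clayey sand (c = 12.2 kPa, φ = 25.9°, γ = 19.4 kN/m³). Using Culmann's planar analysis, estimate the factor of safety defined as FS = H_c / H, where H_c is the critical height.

FS = 1.88

H_c = (4c/γ) · sinβ cosφ / [1 − cos(β − φ)]
    = (4·12.2/19.4) · sin52.7°·cos25.9° / [1 − cos26.8°]
    = 2.515 · 0.7156 / 0.1074 = 16.76 m
FS = H_c / H = 16.76 / 8.9 = 1.883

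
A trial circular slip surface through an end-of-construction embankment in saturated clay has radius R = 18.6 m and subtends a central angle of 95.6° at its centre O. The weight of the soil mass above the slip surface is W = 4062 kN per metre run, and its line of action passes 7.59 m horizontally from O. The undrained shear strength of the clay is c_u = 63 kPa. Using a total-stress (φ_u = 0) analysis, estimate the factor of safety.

Taking moments about the centre O, the resisting moment is provided by the undrained shear strength acting along the arc:
Arc length L_a = R·θ = 18.6·(95.6°·π/180) = 18.6·1.6685 = 31.03 m
M_R = c_u·L_a·R = 63·31.03·18.6 = 36366.5 kN·m/m
M_D = W·d = 4062·7.59 = 30830.6 kN·m/m
FS = M_R / M_D = 36366.5 / 30830.6 = 1.180

FS = 1.18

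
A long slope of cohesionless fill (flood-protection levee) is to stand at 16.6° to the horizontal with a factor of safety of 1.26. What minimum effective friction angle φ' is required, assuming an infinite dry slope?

FS = tanφ'/tanβ ⇒ tanφ' = FS · tanβ = 1.26 · tan16.6° = 0.3756
φ' = arctan(0.3756) = 20.59°

φ' = 20.6°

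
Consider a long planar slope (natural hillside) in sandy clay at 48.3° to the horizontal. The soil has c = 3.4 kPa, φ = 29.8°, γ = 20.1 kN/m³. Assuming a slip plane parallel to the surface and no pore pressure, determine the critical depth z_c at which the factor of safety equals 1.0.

z_c = 0.70 m

Setting FS = 1.00 in FS = [c + γz cos²β tanφ] / [γz sinβ cosβ] and solving for z:
z = c / [γ cosβ (FS·sinβ − cosβ·tanφ)]
  = 3.4 / [20.1·cos48.3°·(1.00·sin48.3° − cos48.3°·tan29.8°)]
  = 3.4 / [20.1·0.6652·(1.00·0.7466 − 0.6652·0.5727)]
  = 3.4 / 4.8892 = 0.695 m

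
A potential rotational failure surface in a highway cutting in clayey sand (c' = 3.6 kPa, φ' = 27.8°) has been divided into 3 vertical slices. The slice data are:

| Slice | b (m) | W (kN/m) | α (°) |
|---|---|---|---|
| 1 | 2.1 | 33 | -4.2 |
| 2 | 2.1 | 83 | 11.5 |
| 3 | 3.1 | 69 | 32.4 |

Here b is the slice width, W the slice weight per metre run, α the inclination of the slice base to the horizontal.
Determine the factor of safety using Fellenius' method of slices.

Ordinary method of slices: FS = Σ[c'·Δl_i + (W_i cosα_i)·tanφ'] / Σ W_i sinα_i, with Δl_i = b_i / cosα_i.
Slice 1: Δl = 2.1/cos(-4.2°) = 2.106 m; N'_1 = 33·cos(-4.2°) = 32.9; c'Δl = 7.58; W sinα = -2.4
Slice 2: Δl = 2.1/cos11.5° = 2.143 m; N'_2 = 83·cos11.5° = 81.3; c'Δl = 7.71; W sinα = 16.5
Slice 3: Δl = 3.1/cos32.4° = 3.672 m; N'_3 = 69·cos32.4° = 58.3; c'Δl = 13.22; W sinα = 37.0
Σc'Δl = 28.5 kN/m; ΣN' = 172.5 kN/m; ΣW sinα = 51.1 kN/m
Resisting = 28.5 + 172.5·tan27.8° = 28.5 + 91.0 = 119.5 kN/m
FS = 119.5 / 51.1 = 2.338

FS = 2.34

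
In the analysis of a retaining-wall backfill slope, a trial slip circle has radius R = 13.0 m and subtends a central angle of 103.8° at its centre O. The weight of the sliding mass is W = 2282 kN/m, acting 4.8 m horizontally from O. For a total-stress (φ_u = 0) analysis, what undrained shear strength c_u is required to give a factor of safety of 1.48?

FS = c_u·L_a·R / (W·d), so c_u = FS·W·d / (L_a·R).
Arc length L_a = R·θ = 13.0·(103.8°·π/180) = 13.0·1.8117 = 23.55 m
c_u = 1.48·2282·4.8 / (23.55·13.0) = 16211.3 / 306.17 = 52.95 kPa

c_u = 52.9 kPa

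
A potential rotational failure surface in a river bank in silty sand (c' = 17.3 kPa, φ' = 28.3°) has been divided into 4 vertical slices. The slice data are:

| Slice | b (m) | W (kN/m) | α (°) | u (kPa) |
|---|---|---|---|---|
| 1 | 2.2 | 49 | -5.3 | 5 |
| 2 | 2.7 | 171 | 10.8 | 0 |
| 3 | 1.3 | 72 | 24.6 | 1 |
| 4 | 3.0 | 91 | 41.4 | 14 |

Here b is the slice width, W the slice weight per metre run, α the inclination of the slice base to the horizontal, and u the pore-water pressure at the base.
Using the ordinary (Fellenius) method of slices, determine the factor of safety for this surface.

FS = 2.82

Ordinary method of slices: FS = Σ[c'·Δl_i + (W_i cosα_i − u_i·Δl_i)·tanφ'] / Σ W_i sinα_i, with Δl_i = b_i / cosα_i.
Slice 1: Δl = 2.2/cos(-5.3°) = 2.209 m; N'_1 = 49·cos(-5.3°) − 5·2.209 = 37.7; c'Δl = 38.22; W sinα = -4.5
Slice 2: Δl = 2.7/cos10.8° = 2.749 m; N'_2 = 171·cos10.8° − 0·2.749 = 168.0; c'Δl = 47.55; W sinα = 32.0
Slice 3: Δl = 1.3/cos24.6° = 1.430 m; N'_3 = 72·cos24.6° − 1·1.430 = 64.0; c'Δl = 24.74; W sinα = 30.0
Slice 4: Δl = 3.0/cos41.4° = 3.999 m; N'_4 = 91·cos41.4° − 14·3.999 = 12.3; c'Δl = 69.19; W sinα = 60.2
Σc'Δl = 179.7 kN/m; ΣN' = 282.0 kN/m; ΣW sinα = 117.7 kN/m
Resisting = 179.7 + 282.0·tan28.3° = 179.7 + 151.9 = 331.6 kN/m
FS = 331.6 / 117.7 = 2.818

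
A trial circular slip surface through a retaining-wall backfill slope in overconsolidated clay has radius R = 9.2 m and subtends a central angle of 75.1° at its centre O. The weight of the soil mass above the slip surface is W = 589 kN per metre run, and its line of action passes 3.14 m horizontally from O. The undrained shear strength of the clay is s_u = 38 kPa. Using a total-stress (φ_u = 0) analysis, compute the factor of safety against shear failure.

Taking moments about the centre O, the resisting moment is provided by the undrained shear strength acting along the arc:
Arc length L_a = R·θ = 9.2·(75.1°·π/180) = 9.2·1.3107 = 12.06 m
M_R = s_u·L_a·R = 38·12.06·9.2 = 4215.8 kN·m/m
M_D = W·d = 589·3.14 = 1849.5 kN·m/m
FS = M_R / M_D = 4215.8 / 1849.5 = 2.279

FS = 2.28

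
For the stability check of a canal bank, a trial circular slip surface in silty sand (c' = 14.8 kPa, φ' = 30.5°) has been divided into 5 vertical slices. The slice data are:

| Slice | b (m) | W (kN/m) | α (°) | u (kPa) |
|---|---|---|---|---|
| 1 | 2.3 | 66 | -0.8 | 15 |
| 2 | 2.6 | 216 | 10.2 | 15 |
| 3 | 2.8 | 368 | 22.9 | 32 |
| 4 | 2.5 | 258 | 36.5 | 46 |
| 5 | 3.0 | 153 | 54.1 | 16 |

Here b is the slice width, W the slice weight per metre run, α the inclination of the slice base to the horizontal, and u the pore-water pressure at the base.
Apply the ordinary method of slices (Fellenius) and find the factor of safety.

FS = 1.19

Ordinary method of slices: FS = Σ[c'·Δl_i + (W_i cosα_i − u_i·Δl_i)·tanφ'] / Σ W_i sinα_i, with Δl_i = b_i / cosα_i.
Slice 1: Δl = 2.3/cos(-0.8°) = 2.300 m; N'_1 = 66·cos(-0.8°) − 15·2.300 = 31.5; c'Δl = 34.04; W sinα = -0.9
Slice 2: Δl = 2.6/cos10.2° = 2.642 m; N'_2 = 216·cos10.2° − 15·2.642 = 173.0; c'Δl = 39.10; W sinα = 38.3
Slice 3: Δl = 2.8/cos22.9° = 3.040 m; N'_3 = 368·cos22.9° − 32·3.040 = 241.7; c'Δl = 44.99; W sinα = 143.2
Slice 4: Δl = 2.5/cos36.5° = 3.110 m; N'_4 = 258·cos36.5° − 46·3.110 = 64.3; c'Δl = 46.03; W sinα = 153.5
Slice 5: Δl = 3.0/cos54.1° = 5.116 m; N'_5 = 153·cos54.1° − 16·5.116 = 7.9; c'Δl = 75.72; W sinα = 123.9
Σc'Δl = 239.9 kN/m; ΣN' = 518.4 kN/m; ΣW sinα = 457.9 kN/m
Resisting = 239.9 + 518.4·tan30.5° = 239.9 + 305.3 = 545.2 kN/m
FS = 545.2 / 457.9 = 1.191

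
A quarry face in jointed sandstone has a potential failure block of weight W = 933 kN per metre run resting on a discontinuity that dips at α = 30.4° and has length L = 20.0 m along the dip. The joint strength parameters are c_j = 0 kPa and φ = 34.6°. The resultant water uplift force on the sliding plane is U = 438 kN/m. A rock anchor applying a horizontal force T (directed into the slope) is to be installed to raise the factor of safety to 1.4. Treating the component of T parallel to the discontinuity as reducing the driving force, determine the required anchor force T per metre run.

Resolving forces along and normal to the sliding plane, with the horizontal anchor force T adding T·sinα to the effective normal force and T·cosα acting up the plane against the driving force:
FS = [c_jL + (W cosα − U + T sinα) tanφ] / [W sinα − T cosα]
Without the anchor: N' = 366.7 kN/m, driving T_d = 472.1 kN/m, resisting R = 0·20.0 + 366.7·tan34.6° = 253.0 kN/m, FS = 0.54.
Setting FS = 1.4 and solving for T:
1.4·(472.1 − T cos30.4°) = 253.0 + T sin30.4°·tan34.6°
T·(sin30.4°·tan34.6° + 1.4·cos30.4°) = 1.4·472.1 − 253.0
T·(0.5060·0.6899 + 1.4·0.8625) = 661.0 − 253.0 = 408.0
T·1.5566 = 408.0
T = 262.1 kN/m

T = 262 kN/m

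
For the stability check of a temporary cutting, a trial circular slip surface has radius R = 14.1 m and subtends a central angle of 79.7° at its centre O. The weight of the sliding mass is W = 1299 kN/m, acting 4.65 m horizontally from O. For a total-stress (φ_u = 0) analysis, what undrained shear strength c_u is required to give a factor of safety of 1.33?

c_u = 29.0 kPa

FS = c_u·L_a·R / (W·d), so c_u = FS·W·d / (L_a·R).
Arc length L_a = R·θ = 14.1·(79.7°·π/180) = 14.1·1.3910 = 19.61 m
c_u = 1.33·1299·4.65 / (19.61·14.1) = 8033.7 / 276.55 = 29.05 kPa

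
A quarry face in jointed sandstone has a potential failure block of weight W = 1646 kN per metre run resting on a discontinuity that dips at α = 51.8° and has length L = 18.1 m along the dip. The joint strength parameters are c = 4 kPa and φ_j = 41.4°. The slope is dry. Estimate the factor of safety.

Resolving the block weight along and normal to the plane and applying the Mohr–Coulomb strength on the joint:
N' = W cosα = 1646·cos51.8° = 1017.9 kN/m
Driving force T = W sinα = 1646·sin51.8° = 1293.5 kN/m
Resisting force R = c·L + N'·tanφ_j = 4·18.1 + 1017.9·tan41.4° = 72.4 + 897.4 = 969.8 kN/m
FS = R / T = 969.8 / 1293.5 = 0.750

FS = 0.75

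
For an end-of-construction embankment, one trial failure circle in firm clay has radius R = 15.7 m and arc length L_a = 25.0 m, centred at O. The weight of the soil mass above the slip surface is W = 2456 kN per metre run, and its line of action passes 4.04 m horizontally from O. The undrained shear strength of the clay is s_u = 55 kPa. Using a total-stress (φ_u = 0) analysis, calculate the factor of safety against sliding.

FS = 2.18

Taking moments about the centre O, the resisting moment is provided by the undrained shear strength acting along the arc:
M_R = s_u·L_a·R = 55·25.00·15.7 = 21587.5 kN·m/m
M_D = W·d = 2456·4.04 = 9922.2 kN·m/m
FS = M_R / M_D = 21587.5 / 9922.2 = 2.176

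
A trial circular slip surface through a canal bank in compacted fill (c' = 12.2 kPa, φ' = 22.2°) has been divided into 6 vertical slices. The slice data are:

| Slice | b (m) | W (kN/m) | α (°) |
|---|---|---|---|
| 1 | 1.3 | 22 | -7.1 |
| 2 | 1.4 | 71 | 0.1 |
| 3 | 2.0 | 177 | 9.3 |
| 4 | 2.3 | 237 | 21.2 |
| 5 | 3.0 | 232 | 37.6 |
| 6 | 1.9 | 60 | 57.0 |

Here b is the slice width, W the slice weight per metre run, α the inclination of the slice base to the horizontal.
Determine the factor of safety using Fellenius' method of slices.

Ordinary method of slices: FS = Σ[c'·Δl_i + (W_i cosα_i)·tanφ'] / Σ W_i sinα_i, with Δl_i = b_i / cosα_i.
Slice 1: Δl = 1.3/cos(-7.1°) = 1.310 m; N'_1 = 22·cos(-7.1°) = 21.8; c'Δl = 15.98; W sinα = -2.7
Slice 2: Δl = 1.4/cos0.1° = 1.400 m; N'_2 = 71·cos0.1° = 71.0; c'Δl = 17.08; W sinα = 0.1
Slice 3: Δl = 2.0/cos9.3° = 2.027 m; N'_3 = 177·cos9.3° = 174.7; c'Δl = 24.72; W sinα = 28.6
Slice 4: Δl = 2.3/cos21.2° = 2.467 m; N'_4 = 237·cos21.2° = 221.0; c'Δl = 30.10; W sinα = 85.7
Slice 5: Δl = 3.0/cos37.6° = 3.786 m; N'_5 = 232·cos37.6° = 183.8; c'Δl = 46.20; W sinα = 141.6
Slice 6: Δl = 1.9/cos57.0° = 3.489 m; N'_6 = 60·cos57.0° = 32.7; c'Δl = 42.56; W sinα = 50.3
Σc'Δl = 176.6 kN/m; ΣN' = 705.0 kN/m; ΣW sinα = 303.6 kN/m
Resisting = 176.6 + 705.0·tan22.2° = 176.6 + 287.7 = 464.3 kN/m
FS = 464.3 / 303.6 = 1.529

FS = 1.53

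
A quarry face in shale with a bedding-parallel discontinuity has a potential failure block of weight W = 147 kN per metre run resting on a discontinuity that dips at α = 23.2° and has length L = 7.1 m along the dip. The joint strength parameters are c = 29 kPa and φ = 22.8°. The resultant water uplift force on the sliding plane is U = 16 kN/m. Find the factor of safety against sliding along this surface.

Resolving the block weight along and normal to the plane and applying the Mohr–Coulomb strength on the joint:
N' = W cosα − U = 147·cos23.2° − 16 = 119.1 kN/m
Driving force T = W sinα = 147·sin23.2° = 57.9 kN/m
Resisting force R = c·L + N'·tanφ = 29·7.1 + 119.1·tan22.8° = 205.9 + 50.1 = 256.0 kN/m
FS = R / T = 256.0 / 57.9 = 4.420

FS = 4.42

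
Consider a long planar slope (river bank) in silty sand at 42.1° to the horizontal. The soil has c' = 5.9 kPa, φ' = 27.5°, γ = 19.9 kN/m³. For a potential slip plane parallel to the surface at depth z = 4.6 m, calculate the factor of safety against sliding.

FS = 0.71

For an infinite slope with a slip plane parallel to the surface (no pore pressure): FS = [c' + γz cos²β tanφ'] / [γz sinβ cosβ].
γz = 19.9·4.6 = 91.54 kN/m²
Numerator = 5.9 + 91.54·cos²42.1°·tan27.5° = 5.9 + 91.54·0.5505·0.5206 = 32.134 kPa
Denominator = 91.54·sin42.1°·cos42.1° = 91.54·0.6704·0.7420 = 45.536 kPa
FS = 32.134 / 45.536 = 0.706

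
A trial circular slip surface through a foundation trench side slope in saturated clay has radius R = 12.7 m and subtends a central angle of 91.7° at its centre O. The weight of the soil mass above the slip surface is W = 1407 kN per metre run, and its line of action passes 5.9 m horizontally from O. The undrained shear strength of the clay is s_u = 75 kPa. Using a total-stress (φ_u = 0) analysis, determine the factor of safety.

FS = 2.33

Taking moments about the centre O, the resisting moment is provided by the undrained shear strength acting along the arc:
Arc length L_a = R·θ = 12.7·(91.7°·π/180) = 12.7·1.6005 = 20.33 m
M_R = s_u·L_a·R = 75·20.33·12.7 = 19360.4 kN·m/m
M_D = W·d = 1407·5.9 = 8301.3 kN·m/m
FS = M_R / M_D = 19360.4 / 8301.3 = 2.332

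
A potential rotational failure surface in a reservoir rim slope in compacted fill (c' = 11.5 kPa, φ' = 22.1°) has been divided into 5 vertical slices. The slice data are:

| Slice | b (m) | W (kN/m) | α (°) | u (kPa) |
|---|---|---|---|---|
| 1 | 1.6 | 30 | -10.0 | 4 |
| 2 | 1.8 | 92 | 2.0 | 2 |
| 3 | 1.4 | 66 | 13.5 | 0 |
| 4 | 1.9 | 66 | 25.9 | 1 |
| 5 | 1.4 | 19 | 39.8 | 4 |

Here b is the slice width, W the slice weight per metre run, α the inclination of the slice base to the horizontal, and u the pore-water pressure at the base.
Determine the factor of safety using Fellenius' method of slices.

Ordinary method of slices: FS = Σ[c'·Δl_i + (W_i cosα_i − u_i·Δl_i)·tanφ'] / Σ W_i sinα_i, with Δl_i = b_i / cosα_i.
Slice 1: Δl = 1.6/cos(-10.0°) = 1.625 m; N'_1 = 30·cos(-10.0°) − 4·1.625 = 23.0; c'Δl = 18.68; W sinα = -5.2
Slice 2: Δl = 1.8/cos2.0° = 1.801 m; N'_2 = 92·cos2.0° − 2·1.801 = 88.3; c'Δl = 20.71; W sinα = 3.2
Slice 3: Δl = 1.4/cos13.5° = 1.440 m; N'_3 = 66·cos13.5° − 0·1.440 = 64.2; c'Δl = 16.56; W sinα = 15.4
Slice 4: Δl = 1.9/cos25.9° = 2.112 m; N'_4 = 66·cos25.9° − 1·2.112 = 57.3; c'Δl = 24.29; W sinα = 28.8
Slice 5: Δl = 1.4/cos39.8° = 1.822 m; N'_5 = 19·cos39.8° − 4·1.822 = 7.3; c'Δl = 20.96; W sinα = 12.2
Σc'Δl = 101.2 kN/m; ΣN' = 240.1 kN/m; ΣW sinα = 54.4 kN/m
Resisting = 101.2 + 240.1·tan22.1° = 101.2 + 97.5 = 198.7 kN/m
FS = 198.7 / 54.4 = 3.653

FS = 3.65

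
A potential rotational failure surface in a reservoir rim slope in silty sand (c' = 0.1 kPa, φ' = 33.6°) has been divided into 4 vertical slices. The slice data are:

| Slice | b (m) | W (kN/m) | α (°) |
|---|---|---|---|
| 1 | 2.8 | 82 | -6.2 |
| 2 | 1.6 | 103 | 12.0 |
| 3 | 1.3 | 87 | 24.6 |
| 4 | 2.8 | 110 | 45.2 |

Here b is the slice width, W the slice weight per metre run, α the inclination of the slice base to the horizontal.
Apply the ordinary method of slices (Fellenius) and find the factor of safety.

Ordinary method of slices: FS = Σ[c'·Δl_i + (W_i cosα_i)·tanφ'] / Σ W_i sinα_i, with Δl_i = b_i / cosα_i.
Slice 1: Δl = 2.8/cos(-6.2°) = 2.816 m; N'_1 = 82·cos(-6.2°) = 81.5; c'Δl = 0.28; W sinα = -8.9
Slice 2: Δl = 1.6/cos12.0° = 1.636 m; N'_2 = 103·cos12.0° = 100.7; c'Δl = 0.16; W sinα = 21.4
Slice 3: Δl = 1.3/cos24.6° = 1.430 m; N'_3 = 87·cos24.6° = 79.1; c'Δl = 0.14; W sinα = 36.2
Slice 4: Δl = 2.8/cos45.2° = 3.974 m; N'_4 = 110·cos45.2° = 77.5; c'Δl = 0.40; W sinα = 78.1
Σc'Δl = 1.0 kN/m; ΣN' = 338.9 kN/m; ΣW sinα = 126.8 kN/m
Resisting = 1.0 + 338.9·tan33.6° = 1.0 + 225.2 = 226.1 kN/m
FS = 226.1 / 126.8 = 1.783

FS = 1.78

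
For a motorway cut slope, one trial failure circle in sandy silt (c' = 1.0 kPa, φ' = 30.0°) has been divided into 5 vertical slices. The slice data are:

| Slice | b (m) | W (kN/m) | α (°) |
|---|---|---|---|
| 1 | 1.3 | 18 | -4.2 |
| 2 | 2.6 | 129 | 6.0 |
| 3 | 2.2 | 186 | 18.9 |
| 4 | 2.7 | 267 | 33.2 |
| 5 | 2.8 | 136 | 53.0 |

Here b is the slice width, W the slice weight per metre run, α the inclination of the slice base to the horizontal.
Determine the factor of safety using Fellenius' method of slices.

Ordinary method of slices: FS = Σ[c'·Δl_i + (W_i cosα_i)·tanφ'] / Σ W_i sinα_i, with Δl_i = b_i / cosα_i.
Slice 1: Δl = 1.3/cos(-4.2°) = 1.304 m; N'_1 = 18·cos(-4.2°) = 18.0; c'Δl = 1.30; W sinα = -1.3
Slice 2: Δl = 2.6/cos6.0° = 2.614 m; N'_2 = 129·cos6.0° = 128.3; c'Δl = 2.61; W sinα = 13.5
Slice 3: Δl = 2.2/cos18.9° = 2.325 m; N'_3 = 186·cos18.9° = 176.0; c'Δl = 2.33; W sinα = 60.2
Slice 4: Δl = 2.7/cos33.2° = 3.227 m; N'_4 = 267·cos33.2° = 223.4; c'Δl = 3.23; W sinα = 146.2
Slice 5: Δl = 2.8/cos53.0° = 4.653 m; N'_5 = 136·cos53.0° = 81.8; c'Δl = 4.65; W sinα = 108.6
Σc'Δl = 14.1 kN/m; ΣN' = 627.5 kN/m; ΣW sinα = 327.2 kN/m
Resisting = 14.1 + 627.5·tan30.0° = 14.1 + 362.3 = 376.4 kN/m
FS = 376.4 / 327.2 = 1.150

FS = 1.15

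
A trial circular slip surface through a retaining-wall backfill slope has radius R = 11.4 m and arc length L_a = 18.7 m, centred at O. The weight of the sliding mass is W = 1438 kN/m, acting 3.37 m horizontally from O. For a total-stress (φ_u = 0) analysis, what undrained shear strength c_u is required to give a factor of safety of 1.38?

c_u = 31.4 kPa

FS = c_u·L_a·R / (W·d), so c_u = FS·W·d / (L_a·R).
c_u = 1.38·1438·3.37 / (18.70·11.4) = 6687.6 / 213.18 = 31.37 kPa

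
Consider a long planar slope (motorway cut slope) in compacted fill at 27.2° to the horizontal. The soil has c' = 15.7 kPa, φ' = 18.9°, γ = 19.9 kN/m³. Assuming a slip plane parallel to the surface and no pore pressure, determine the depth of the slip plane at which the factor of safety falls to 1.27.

Setting FS = 1.27 in FS = [c' + γz cos²β tanφ'] / [γz sinβ cosβ] and solving for z:
z = c' / [γ cosβ (FS·sinβ − cosβ·tanφ')]
  = 15.7 / [19.9·cos27.2°·(1.27·sin27.2° − cos27.2°·tan18.9°)]
  = 15.7 / [19.9·0.8894·(1.27·0.4571 − 0.8894·0.3424)]
  = 15.7 / 4.8850 = 3.214 m

z = 3.21 m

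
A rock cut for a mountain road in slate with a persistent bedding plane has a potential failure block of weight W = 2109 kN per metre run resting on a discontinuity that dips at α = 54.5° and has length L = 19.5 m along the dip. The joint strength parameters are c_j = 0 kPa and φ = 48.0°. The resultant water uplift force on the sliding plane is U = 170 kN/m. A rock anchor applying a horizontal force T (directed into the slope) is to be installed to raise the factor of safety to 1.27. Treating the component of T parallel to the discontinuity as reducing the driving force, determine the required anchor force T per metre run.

T = 615 kN/m

Resolving forces along and normal to the sliding plane, with the horizontal anchor force T adding T·sinα to the effective normal force and T·cosα acting up the plane against the driving force:
FS = [c_jL + (W cosα − U + T sinα) tanφ] / [W sinα − T cosα]
Without the anchor: N' = 1054.7 kN/m, driving T_d = 1717.0 kN/m, resisting R = 0·19.5 + 1054.7·tan48.0° = 1171.4 kN/m, FS = 0.68.
Setting FS = 1.27 and solving for T:
1.27·(1717.0 − T cos54.5°) = 1171.4 + T sin54.5°·tan48.0°
T·(sin54.5°·tan48.0° + 1.27·cos54.5°) = 1.27·1717.0 − 1171.4
T·(0.8141·1.1106 + 1.27·0.5807) = 2180.6 − 1171.4 = 1009.2
T·1.6417 = 1009.2
T = 614.7 kN/m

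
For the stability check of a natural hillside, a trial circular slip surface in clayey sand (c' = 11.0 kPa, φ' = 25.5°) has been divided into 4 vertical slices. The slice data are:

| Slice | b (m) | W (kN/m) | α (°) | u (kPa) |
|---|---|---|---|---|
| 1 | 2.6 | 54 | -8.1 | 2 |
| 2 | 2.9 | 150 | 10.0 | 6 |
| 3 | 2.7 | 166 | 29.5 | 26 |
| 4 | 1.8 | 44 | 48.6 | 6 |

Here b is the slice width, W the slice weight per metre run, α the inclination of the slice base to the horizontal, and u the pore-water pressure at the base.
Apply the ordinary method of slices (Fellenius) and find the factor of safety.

FS = 1.85

Ordinary method of slices: FS = Σ[c'·Δl_i + (W_i cosα_i − u_i·Δl_i)·tanφ'] / Σ W_i sinα_i, with Δl_i = b_i / cosα_i.
Slice 1: Δl = 2.6/cos(-8.1°) = 2.626 m; N'_1 = 54·cos(-8.1°) − 2·2.626 = 48.2; c'Δl = 28.89; W sinα = -7.6
Slice 2: Δl = 2.9/cos10.0° = 2.945 m; N'_2 = 150·cos10.0° − 6·2.945 = 130.1; c'Δl = 32.39; W sinα = 26.0
Slice 3: Δl = 2.7/cos29.5° = 3.102 m; N'_3 = 166·cos29.5° − 26·3.102 = 63.8; c'Δl = 34.12; W sinα = 81.7
Slice 4: Δl = 1.8/cos48.6° = 2.722 m; N'_4 = 44·cos48.6° − 6·2.722 = 12.8; c'Δl = 29.94; W sinα = 33.0
Σc'Δl = 125.3 kN/m; ΣN' = 254.9 kN/m; ΣW sinα = 133.2 kN/m
Resisting = 125.3 + 254.9·tan25.5° = 125.3 + 121.6 = 246.9 kN/m
FS = 246.9 / 133.2 = 1.854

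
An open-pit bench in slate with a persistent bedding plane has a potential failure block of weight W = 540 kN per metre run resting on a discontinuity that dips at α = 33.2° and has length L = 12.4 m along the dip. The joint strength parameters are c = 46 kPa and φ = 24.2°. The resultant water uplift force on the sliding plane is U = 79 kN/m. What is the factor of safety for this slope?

Resolving the block weight along and normal to the plane and applying the Mohr–Coulomb strength on the joint:
N' = W cosα − U = 540·cos33.2° − 79 = 372.9 kN/m
Driving force T = W sinα = 540·sin33.2° = 295.7 kN/m
Resisting force R = c·L + N'·tanφ = 46·12.4 + 372.9·tan24.2° = 570.4 + 167.6 = 738.0 kN/m
FS = R / T = 738.0 / 295.7 = 2.496

FS = 2.50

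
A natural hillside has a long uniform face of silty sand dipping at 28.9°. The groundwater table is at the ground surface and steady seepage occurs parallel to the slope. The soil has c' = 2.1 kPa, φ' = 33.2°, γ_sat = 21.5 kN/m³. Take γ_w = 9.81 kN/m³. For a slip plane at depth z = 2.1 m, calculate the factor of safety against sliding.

With seepage parallel to the slope and the water table at the surface, the effective normal stress on the slip plane uses the buoyant unit weight γ' = γ_sat − γ_w while the driving shear stress uses γ_sat:
FS = [c' + γ' z cos²β tanφ'] / [γ_sat z sinβ cosβ]
γ' = 21.5 − 9.81 = 11.69 kN/m³
Numerator = 2.1 + 11.69·2.1·cos²28.9°·tan33.2° = 2.1 + 11.69·2.1·0.7664·0.6544 = 14.412 kPa
Denominator = 21.5·2.1·sin28.9°·cos28.9° = 21.5·2.1·0.4833·0.8755 = 19.103 kPa
FS = 14.412 / 19.103 = 0.754

FS = 0.75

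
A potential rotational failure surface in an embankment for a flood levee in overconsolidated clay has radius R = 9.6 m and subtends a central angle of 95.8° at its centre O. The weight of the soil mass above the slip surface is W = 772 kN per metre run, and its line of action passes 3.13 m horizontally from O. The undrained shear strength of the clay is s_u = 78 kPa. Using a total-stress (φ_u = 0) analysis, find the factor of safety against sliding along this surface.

Taking moments about the centre O, the resisting moment is provided by the undrained shear strength acting along the arc:
Arc length L_a = R·θ = 9.6·(95.8°·π/180) = 9.6·1.6720 = 16.05 m
M_R = s_u·L_a·R = 78·16.05·9.6 = 12019.3 kN·m/m
M_D = W·d = 772·3.13 = 2416.4 kN·m/m
FS = M_R / M_D = 12019.3 / 2416.4 = 4.974

FS = 4.97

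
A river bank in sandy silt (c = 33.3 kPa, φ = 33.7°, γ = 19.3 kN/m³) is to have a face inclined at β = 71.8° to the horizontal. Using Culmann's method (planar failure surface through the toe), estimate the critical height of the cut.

H_c = 25.60 m

Culmann's analysis gives the critical failure plane at α_cr = (β + φ)/2 = (71.8 + 33.7)/2 = 52.8°, and the critical height
H_c = (4c/γ) · sinβ cosφ / [1 − cos(β − φ)]
    = (4·33.3/19.3) · sin71.8°·cos33.7° / [1 − cos(38.1°)]
    = 6.902 · 0.9500·0.8320 / [1 − 0.7869]
    = 6.902 · 0.7903 / 0.2131
    = 25.60 m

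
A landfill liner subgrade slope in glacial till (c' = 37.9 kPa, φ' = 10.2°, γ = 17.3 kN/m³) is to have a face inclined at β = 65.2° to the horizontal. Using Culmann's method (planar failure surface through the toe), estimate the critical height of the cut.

Culmann's analysis gives the critical failure plane at α_cr = (β + φ')/2 = (65.2 + 10.2)/2 = 37.7°, and the critical height
H_c = (4c'/γ) · sinβ cosφ' / [1 − cos(β − φ')]
    = (4·37.9/17.3) · sin65.2°·cos10.2° / [1 − cos(55.0°)]
    = 8.763 · 0.9078·0.9842 / [1 − 0.5736]
    = 8.763 · 0.8934 / 0.4264
    = 18.36 m

H_c = 18.36 m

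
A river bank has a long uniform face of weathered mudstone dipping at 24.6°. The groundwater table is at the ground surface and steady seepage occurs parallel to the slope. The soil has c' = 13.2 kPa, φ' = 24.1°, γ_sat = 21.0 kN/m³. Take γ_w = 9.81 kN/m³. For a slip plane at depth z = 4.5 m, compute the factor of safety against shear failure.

FS = 0.89

With seepage parallel to the slope and the water table at the surface, the effective normal stress on the slip plane uses the buoyant unit weight γ' = γ_sat − γ_w while the driving shear stress uses γ_sat:
FS = [c' + γ' z cos²β tanφ'] / [γ_sat z sinβ cosβ]
γ' = 21.0 − 9.81 = 11.19 kN/m³
Numerator = 13.2 + 11.19·4.5·cos²24.6°·tan24.1° = 13.2 + 11.19·4.5·0.8267·0.4473 = 31.822 kPa
Denominator = 21.0·4.5·sin24.6°·cos24.6° = 21.0·4.5·0.4163·0.9092 = 35.768 kPa
FS = 31.822 / 35.768 = 0.890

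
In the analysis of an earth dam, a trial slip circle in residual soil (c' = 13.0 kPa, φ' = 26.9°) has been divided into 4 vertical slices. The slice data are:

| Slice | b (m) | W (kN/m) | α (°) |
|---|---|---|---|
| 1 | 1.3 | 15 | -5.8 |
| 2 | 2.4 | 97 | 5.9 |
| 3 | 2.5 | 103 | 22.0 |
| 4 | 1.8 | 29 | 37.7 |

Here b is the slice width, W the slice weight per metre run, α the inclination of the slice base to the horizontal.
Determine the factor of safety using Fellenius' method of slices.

Ordinary method of slices: FS = Σ[c'·Δl_i + (W_i cosα_i)·tanφ'] / Σ W_i sinα_i, with Δl_i = b_i / cosα_i.
Slice 1: Δl = 1.3/cos(-5.8°) = 1.307 m; N'_1 = 15·cos(-5.8°) = 14.9; c'Δl = 16.99; W sinα = -1.5
Slice 2: Δl = 2.4/cos5.9° = 2.413 m; N'_2 = 97·cos5.9° = 96.5; c'Δl = 31.37; W sinα = 10.0
Slice 3: Δl = 2.5/cos22.0° = 2.696 m; N'_3 = 103·cos22.0° = 95.5; c'Δl = 35.05; W sinα = 38.6
Slice 4: Δl = 1.8/cos37.7° = 2.275 m; N'_4 = 29·cos37.7° = 22.9; c'Δl = 29.57; W sinα = 17.7
Σc'Δl = 113.0 kN/m; ΣN' = 229.9 kN/m; ΣW sinα = 64.8 kN/m
Resisting = 113.0 + 229.9·tan26.9° = 113.0 + 116.6 = 229.6 kN/m
FS = 229.6 / 64.8 = 3.545

FS = 3.54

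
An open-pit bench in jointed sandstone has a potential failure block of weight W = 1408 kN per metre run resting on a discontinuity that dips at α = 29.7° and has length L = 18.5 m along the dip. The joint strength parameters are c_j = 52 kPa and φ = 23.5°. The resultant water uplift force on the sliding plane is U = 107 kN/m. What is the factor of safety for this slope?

Resolving the block weight along and normal to the plane and applying the Mohr–Coulomb strength on the joint:
N' = W cosα − U = 1408·cos29.7° − 107 = 1116.0 kN/m
Driving force T = W sinα = 1408·sin29.7° = 697.6 kN/m
Resisting force R = c_j·L + N'·tanφ = 52·18.5 + 1116.0·tan23.5° = 962.0 + 485.3 = 1447.3 kN/m
FS = R / T = 1447.3 / 697.6 = 2.075

FS = 2.07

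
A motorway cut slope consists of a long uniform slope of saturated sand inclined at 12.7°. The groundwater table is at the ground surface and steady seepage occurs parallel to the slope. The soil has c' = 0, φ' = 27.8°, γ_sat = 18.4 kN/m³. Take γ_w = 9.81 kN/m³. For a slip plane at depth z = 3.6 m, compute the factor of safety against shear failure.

With seepage parallel to the slope and the water table at the surface, the effective normal stress on the slip plane uses the buoyant unit weight γ' = γ_sat − γ_w while the driving shear stress uses γ_sat:
FS = [c' + γ' z cos²β tanφ'] / [γ_sat z sinβ cosβ]
(For c' = 0 this reduces to FS = (γ'/γ_sat)·tanφ'/tanβ.)
γ' = 18.4 − 9.81 = 8.59 kN/m³
Numerator = 0.0 + 8.59·3.6·cos²12.7°·tan27.8° = 0.0 + 8.59·3.6·0.9517·0.5272 = 15.516 kPa
Denominator = 18.4·3.6·sin12.7°·cos12.7° = 18.4·3.6·0.2198·0.9755 = 14.206 kPa
FS = 15.516 / 14.206 = 1.092

FS = 1.09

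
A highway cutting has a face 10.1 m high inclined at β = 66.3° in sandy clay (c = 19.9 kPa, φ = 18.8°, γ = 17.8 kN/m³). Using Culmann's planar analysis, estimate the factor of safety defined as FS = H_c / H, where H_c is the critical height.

FS = 1.18

H_c = (4c/γ) · sinβ cosφ / [1 − cos(β − φ)]
    = (4·19.9/17.8) · sin66.3°·cos18.8° / [1 − cos47.5°]
    = 4.472 · 0.8668 / 0.3244 = 11.95 m
FS = H_c / H = 11.95 / 10.1 = 1.183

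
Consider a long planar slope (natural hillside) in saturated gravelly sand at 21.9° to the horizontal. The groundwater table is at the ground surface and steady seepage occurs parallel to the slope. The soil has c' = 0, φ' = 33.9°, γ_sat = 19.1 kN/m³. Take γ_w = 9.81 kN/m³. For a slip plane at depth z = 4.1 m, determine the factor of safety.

FS = 0.81

With seepage parallel to the slope and the water table at the surface, the effective normal stress on the slip plane uses the buoyant unit weight γ' = γ_sat − γ_w while the driving shear stress uses γ_sat:
FS = [c' + γ' z cos²β tanφ'] / [γ_sat z sinβ cosβ]
(For c' = 0 this reduces to FS = (γ'/γ_sat)·tanφ'/tanβ.)
γ' = 19.1 − 9.81 = 9.29 kN/m³
Numerator = 0.0 + 9.29·4.1·cos²21.9°·tan33.9° = 0.0 + 9.29·4.1·0.8609·0.6720 = 22.034 kPa
Denominator = 19.1·4.1·sin21.9°·cos21.9° = 19.1·4.1·0.3730·0.9278 = 27.101 kPa
FS = 22.034 / 27.101 = 0.813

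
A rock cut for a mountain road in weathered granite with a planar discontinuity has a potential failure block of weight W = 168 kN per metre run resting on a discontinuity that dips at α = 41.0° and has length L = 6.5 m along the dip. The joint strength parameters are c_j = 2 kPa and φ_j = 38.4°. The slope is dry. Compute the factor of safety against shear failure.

FS = 1.03

Resolving the block weight along and normal to the plane and applying the Mohr–Coulomb strength on the joint:
N' = W cosα = 168·cos41.0° = 126.8 kN/m
Driving force T = W sinα = 168·sin41.0° = 110.2 kN/m
Resisting force R = c_j·L + N'·tanφ_j = 2·6.5 + 126.8·tan38.4° = 13.0 + 100.5 = 113.5 kN/m
FS = R / T = 113.5 / 110.2 = 1.030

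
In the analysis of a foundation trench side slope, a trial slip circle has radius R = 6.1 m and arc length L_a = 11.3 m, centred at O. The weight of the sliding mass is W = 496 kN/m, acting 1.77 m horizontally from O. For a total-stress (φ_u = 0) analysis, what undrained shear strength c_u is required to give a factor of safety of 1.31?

FS = c_u·L_a·R / (W·d), so c_u = FS·W·d / (L_a·R).
c_u = 1.31·496·1.77 / (11.30·6.1) = 1150.1 / 68.93 = 16.68 kPa

c_u = 16.7 kPa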